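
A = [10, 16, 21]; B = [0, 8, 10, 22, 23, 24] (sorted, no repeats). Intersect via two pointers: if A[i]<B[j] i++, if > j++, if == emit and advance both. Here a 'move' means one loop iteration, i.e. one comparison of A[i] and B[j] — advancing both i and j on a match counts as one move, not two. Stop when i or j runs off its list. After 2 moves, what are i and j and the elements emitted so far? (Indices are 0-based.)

i=0, j=2, emitted=[]

i=0 j=0: 10>0, j++
i=0 j=1: 10>8, j++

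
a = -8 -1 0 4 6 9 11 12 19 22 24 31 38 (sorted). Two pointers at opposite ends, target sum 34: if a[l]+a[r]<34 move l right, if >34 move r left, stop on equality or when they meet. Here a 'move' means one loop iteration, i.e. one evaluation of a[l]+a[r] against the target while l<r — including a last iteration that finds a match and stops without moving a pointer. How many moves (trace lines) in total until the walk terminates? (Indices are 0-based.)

l=0 r=12: -8+38=30 <34, l++
l=1 r=12: -1+38=37 >34, r--
l=1 r=11: -1+31=30 <34, l++
l=2 r=11: 0+31=31 <34, l++
l=3 r=11: 4+31=35 >34, r--
l=3 r=10: 4+24=28 <34, l++
l=4 r=10: 6+24=30 <34, l++
l=5 r=10: 9+24=33 <34, l++
l=6 r=10: 11+24=35 >34, r--
l=6 r=9: 11+22=33 <34, l++
l=7 r=9: 12+22=34, found

11 moves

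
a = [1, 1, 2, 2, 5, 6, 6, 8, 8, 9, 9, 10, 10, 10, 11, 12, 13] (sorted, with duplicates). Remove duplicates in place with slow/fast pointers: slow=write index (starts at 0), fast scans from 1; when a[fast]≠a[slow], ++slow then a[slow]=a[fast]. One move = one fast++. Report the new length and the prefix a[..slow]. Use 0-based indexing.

length 10; prefix = [1, 2, 5, 6, 8, 9, 10, 11, 12, 13]

slow=0 fast=1: a[fast]=1=a[slow] dup, fast++
slow=0 fast=2: a[fast]=2≠a[slow]=1 write a[1]=2, slow++,fast++
slow=1 fast=3: a[fast]=2=a[slow] dup, fast++
slow=1 fast=4: a[fast]=5≠a[slow]=2 write a[2]=5, slow++,fast++
slow=2 fast=5: a[fast]=6≠a[slow]=5 write a[3]=6, slow++,fast++
slow=3 fast=6: a[fast]=6=a[slow] dup, fast++
slow=3 fast=7: a[fast]=8≠a[slow]=6 write a[4]=8, slow++,fast++
slow=4 fast=8: a[fast]=8=a[slow] dup, fast++
slow=4 fast=9: a[fast]=9≠a[slow]=8 write a[5]=9, slow++,fast++
slow=5 fast=10: a[fast]=9=a[slow] dup, fast++
slow=5 fast=11: a[fast]=10≠a[slow]=9 write a[6]=10, slow++,fast++
slow=6 fast=12: a[fast]=10=a[slow] dup, fast++
slow=6 fast=13: a[fast]=10=a[slow] dup, fast++
slow=6 fast=14: a[fast]=11≠a[slow]=10 write a[7]=11, slow++,fast++
slow=7 fast=15: a[fast]=12≠a[slow]=11 write a[8]=12, slow++,fast++
slow=8 fast=16: a[fast]=13≠a[slow]=12 write a[9]=13, slow++,fast++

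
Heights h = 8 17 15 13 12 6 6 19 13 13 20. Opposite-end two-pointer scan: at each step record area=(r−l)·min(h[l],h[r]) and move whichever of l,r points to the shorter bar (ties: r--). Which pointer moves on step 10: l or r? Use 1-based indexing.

l

[1,11] min(8,20)*10=80 best=80 * → l++
[2,11] min(17,20)*9=153 best=153 * → l++
[3,11] min(15,20)*8=120 best=153 → l++
[4,11] min(13,20)*7=91 best=153 → l++
[5,11] min(12,20)*6=72 best=153 → l++
[6,11] min(6,20)*5=30 best=153 → l++
[7,11] min(6,20)*4=24 best=153 → l++
[8,11] min(19,20)*3=57 best=153 → l++
[9,11] min(13,20)*2=26 best=153 → l++
[10,11] min(13,20)*1=13 best=153 → l++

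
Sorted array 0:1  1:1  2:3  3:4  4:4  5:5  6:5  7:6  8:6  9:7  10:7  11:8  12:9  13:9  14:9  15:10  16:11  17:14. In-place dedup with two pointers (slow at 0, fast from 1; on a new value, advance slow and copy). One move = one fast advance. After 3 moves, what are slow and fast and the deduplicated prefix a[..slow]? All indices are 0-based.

slow=0 fast=1: a[fast]=1=a[slow] dup, fast++
slow=0 fast=2: a[fast]=3≠a[slow]=1 write a[1]=3, slow++,fast++
slow=1 fast=3: a[fast]=4≠a[slow]=3 write a[2]=4, slow++,fast++

slow=2, fast=4, prefix=[1, 3, 4]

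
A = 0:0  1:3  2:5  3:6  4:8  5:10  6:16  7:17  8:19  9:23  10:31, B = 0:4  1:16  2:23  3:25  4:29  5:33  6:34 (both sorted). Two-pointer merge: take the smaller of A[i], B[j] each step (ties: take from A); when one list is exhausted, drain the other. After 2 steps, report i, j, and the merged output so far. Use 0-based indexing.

i=0 j=0: A[i]=0<=B[j]=4 take 0, i++
i=1 j=0: A[i]=3<=B[j]=4 take 3, i++

i=2, j=0, merged so far=[0, 3]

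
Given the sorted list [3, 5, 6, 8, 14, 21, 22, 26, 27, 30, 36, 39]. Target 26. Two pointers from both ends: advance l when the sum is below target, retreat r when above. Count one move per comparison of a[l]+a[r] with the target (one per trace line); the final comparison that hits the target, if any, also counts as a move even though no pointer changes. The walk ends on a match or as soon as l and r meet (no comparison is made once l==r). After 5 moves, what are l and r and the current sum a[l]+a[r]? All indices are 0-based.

[0,11] 3+39=42 >26 → r--
[0,10] 3+36=39 >26 → r--
[0,9] 3+30=33 >26 → r--
[0,8] 3+27=30 >26 → r--
[0,7] 3+26=29 >26 → r--

l=0, r=6, sum=25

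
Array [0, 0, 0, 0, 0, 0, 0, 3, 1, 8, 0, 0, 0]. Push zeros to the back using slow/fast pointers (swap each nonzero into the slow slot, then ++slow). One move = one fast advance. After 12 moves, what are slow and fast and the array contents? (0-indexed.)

(s=0,f=0) a[fast]=0 → fast++
(s=0,f=1) a[fast]=0 → fast++
(s=0,f=2) a[fast]=0 → fast++
(s=0,f=3) a[fast]=0 → fast++
(s=0,f=4) a[fast]=0 → fast++
(s=0,f=5) a[fast]=0 → fast++
(s=0,f=6) a[fast]=0 → fast++
(s=0,f=7) a[fast]=3≠0 swap→a[0]=3 → slow++,fast++
(s=1,f=8) a[fast]=1≠0 swap→a[1]=1 → slow++,fast++
(s=2,f=9) a[fast]=8≠0 swap→a[2]=8 → slow++,fast++
(s=3,f=10) a[fast]=0 → fast++
(s=3,f=11) a[fast]=0 → fast++

slow=3, fast=12, a=[3, 1, 8, 0, 0, 0, 0, 0, 0, 0, 0, 0, 0]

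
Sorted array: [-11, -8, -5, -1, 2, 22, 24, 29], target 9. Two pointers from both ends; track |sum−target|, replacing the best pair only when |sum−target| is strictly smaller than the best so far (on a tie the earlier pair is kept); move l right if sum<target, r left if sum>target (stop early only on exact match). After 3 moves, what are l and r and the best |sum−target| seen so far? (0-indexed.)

l=0 r=7: -11+29=18 d=9 *, r--
l=0 r=6: -11+24=13 d=4 *, r--
l=0 r=5: -11+22=11 d=2 *, r--

l=0, r=4, best |Δ|=2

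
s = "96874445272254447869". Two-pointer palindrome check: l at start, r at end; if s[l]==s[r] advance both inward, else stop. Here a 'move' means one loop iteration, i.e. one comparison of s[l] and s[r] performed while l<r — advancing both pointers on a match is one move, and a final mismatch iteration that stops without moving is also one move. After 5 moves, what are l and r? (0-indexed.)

l=5, r=14

[0,19] '9'=='9' → l++,r--
[1,18] '6'=='6' → l++,r--
[2,17] '8'=='8' → l++,r--
[3,16] '7'=='7' → l++,r--
[4,15] '4'=='4' → l++,r--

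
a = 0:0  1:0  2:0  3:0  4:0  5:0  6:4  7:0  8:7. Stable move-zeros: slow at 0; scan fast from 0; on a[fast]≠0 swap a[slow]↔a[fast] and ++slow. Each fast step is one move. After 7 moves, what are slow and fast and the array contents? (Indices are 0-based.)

slow=0 fast=0: a[fast]=0, fast++
slow=0 fast=1: a[fast]=0, fast++
slow=0 fast=2: a[fast]=0, fast++
slow=0 fast=3: a[fast]=0, fast++
slow=0 fast=4: a[fast]=0, fast++
slow=0 fast=5: a[fast]=0, fast++
slow=0 fast=6: a[fast]=4≠0 swap→a[0]=4, slow++,fast++

slow=1, fast=7, a=[4, 0, 0, 0, 0, 0, 0, 0, 7]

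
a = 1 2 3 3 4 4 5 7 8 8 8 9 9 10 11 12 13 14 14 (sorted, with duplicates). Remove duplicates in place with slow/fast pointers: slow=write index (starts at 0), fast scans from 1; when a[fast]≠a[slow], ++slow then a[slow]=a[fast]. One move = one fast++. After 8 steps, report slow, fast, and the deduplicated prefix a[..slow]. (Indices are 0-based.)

slow=6, fast=9, prefix=[1, 2, 3, 4, 5, 7, 8]

slow=0 fast=1: a[fast]=2≠a[slow]=1 write a[1]=2, slow++,fast++
slow=1 fast=2: a[fast]=3≠a[slow]=2 write a[2]=3, slow++,fast++
slow=2 fast=3: a[fast]=3=a[slow] dup, fast++
slow=2 fast=4: a[fast]=4≠a[slow]=3 write a[3]=4, slow++,fast++
slow=3 fast=5: a[fast]=4=a[slow] dup, fast++
slow=3 fast=6: a[fast]=5≠a[slow]=4 write a[4]=5, slow++,fast++
slow=4 fast=7: a[fast]=7≠a[slow]=5 write a[5]=7, slow++,fast++
slow=5 fast=8: a[fast]=8≠a[slow]=7 write a[6]=8, slow++,fast++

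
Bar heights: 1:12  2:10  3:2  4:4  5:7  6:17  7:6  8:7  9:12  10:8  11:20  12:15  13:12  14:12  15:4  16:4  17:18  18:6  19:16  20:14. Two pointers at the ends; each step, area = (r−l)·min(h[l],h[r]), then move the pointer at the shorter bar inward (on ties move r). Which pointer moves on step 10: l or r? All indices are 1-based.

l

l=1 r=20: min(12,14)*19=228 best=228 *, l++
l=2 r=20: min(10,14)*18=180 best=228, l++
l=3 r=20: min(2,14)*17=34 best=228, l++
l=4 r=20: min(4,14)*16=64 best=228, l++
l=5 r=20: min(7,14)*15=105 best=228, l++
l=6 r=20: min(17,14)*14=196 best=228, r--
l=6 r=19: min(17,16)*13=208 best=228, r--
l=6 r=18: min(17,6)*12=72 best=228, r--
l=6 r=17: min(17,18)*11=187 best=228, l++
l=7 r=17: min(6,18)*10=60 best=228, l++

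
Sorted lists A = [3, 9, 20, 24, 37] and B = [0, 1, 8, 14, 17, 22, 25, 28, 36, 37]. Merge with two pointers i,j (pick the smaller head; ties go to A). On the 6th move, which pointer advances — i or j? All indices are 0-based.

[i=0,j=0] A[i]=3>B[j]=0 take 0 → j++
[i=0,j=1] A[i]=3>B[j]=1 take 1 → j++
[i=0,j=2] A[i]=3<=B[j]=8 take 3 → i++
[i=1,j=2] A[i]=9>B[j]=8 take 8 → j++
[i=1,j=3] A[i]=9<=B[j]=14 take 9 → i++
[i=2,j=3] A[i]=20>B[j]=14 take 14 → j++

j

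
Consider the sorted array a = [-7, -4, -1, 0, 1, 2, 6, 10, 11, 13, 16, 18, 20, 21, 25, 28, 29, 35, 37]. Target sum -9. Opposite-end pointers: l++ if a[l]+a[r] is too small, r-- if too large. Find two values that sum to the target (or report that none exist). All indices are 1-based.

no pair

[1,19] -7+37=30 >-9 → r--
[1,18] -7+35=28 >-9 → r--
[1,17] -7+29=22 >-9 → r--
[1,16] -7+28=21 >-9 → r--
[1,15] -7+25=18 >-9 → r--
[1,14] -7+21=14 >-9 → r--
[1,13] -7+20=13 >-9 → r--
[1,12] -7+18=11 >-9 → r--
[1,11] -7+16=9 >-9 → r--
[1,10] -7+13=6 >-9 → r--
[1,9] -7+11=4 >-9 → r--
[1,8] -7+10=3 >-9 → r--
[1,7] -7+6=-1 >-9 → r--
[1,6] -7+2=-5 >-9 → r--
[1,5] -7+1=-6 >-9 → r--
[1,4] -7+0=-7 >-9 → r--
[1,3] -7+-1=-8 >-9 → r--
[1,2] -7+-4=-11 <-9 → l++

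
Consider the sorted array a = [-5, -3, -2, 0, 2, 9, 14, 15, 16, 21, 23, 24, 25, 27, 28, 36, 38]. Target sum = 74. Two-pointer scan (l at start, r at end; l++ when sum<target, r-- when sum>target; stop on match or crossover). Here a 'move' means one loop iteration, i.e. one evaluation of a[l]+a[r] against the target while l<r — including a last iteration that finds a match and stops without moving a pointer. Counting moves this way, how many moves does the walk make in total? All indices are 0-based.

l=0 r=16: -5+38=33 <74, l++
l=1 r=16: -3+38=35 <74, l++
l=2 r=16: -2+38=36 <74, l++
l=3 r=16: 0+38=38 <74, l++
l=4 r=16: 2+38=40 <74, l++
l=5 r=16: 9+38=47 <74, l++
l=6 r=16: 14+38=52 <74, l++
l=7 r=16: 15+38=53 <74, l++
l=8 r=16: 16+38=54 <74, l++
l=9 r=16: 21+38=59 <74, l++
l=10 r=16: 23+38=61 <74, l++
l=11 r=16: 24+38=62 <74, l++
l=12 r=16: 25+38=63 <74, l++
l=13 r=16: 27+38=65 <74, l++
l=14 r=16: 28+38=66 <74, l++
l=15 r=16: 36+38=74, found

16 moves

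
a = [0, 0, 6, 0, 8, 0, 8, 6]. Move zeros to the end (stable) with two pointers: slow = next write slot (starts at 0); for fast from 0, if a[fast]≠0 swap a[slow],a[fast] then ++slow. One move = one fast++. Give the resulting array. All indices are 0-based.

[6, 8, 8, 6, 0, 0, 0, 0]

(s=0,f=0) a[fast]=0 → fast++
(s=0,f=1) a[fast]=0 → fast++
(s=0,f=2) a[fast]=6≠0 swap→a[0]=6 → slow++,fast++
(s=1,f=3) a[fast]=0 → fast++
(s=1,f=4) a[fast]=8≠0 swap→a[1]=8 → slow++,fast++
(s=2,f=5) a[fast]=0 → fast++
(s=2,f=6) a[fast]=8≠0 swap→a[2]=8 → slow++,fast++
(s=3,f=7) a[fast]=6≠0 swap→a[3]=6 → slow++,fast++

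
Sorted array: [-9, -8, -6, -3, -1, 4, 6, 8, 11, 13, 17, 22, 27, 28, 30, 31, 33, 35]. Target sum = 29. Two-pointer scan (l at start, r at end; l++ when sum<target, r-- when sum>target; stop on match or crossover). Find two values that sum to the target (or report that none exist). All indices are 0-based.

[0,17] -9+35=26 <29 → l++
[1,17] -8+35=27 <29 → l++
[2,17] -6+35=29 → found

(-6, 35)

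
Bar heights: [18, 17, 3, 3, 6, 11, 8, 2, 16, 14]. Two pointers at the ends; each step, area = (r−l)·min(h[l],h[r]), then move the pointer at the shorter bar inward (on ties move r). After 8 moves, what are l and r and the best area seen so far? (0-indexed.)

[0,9] min(18,14)*9=126 best=126 * → r--
[0,8] min(18,16)*8=128 best=128 * → r--
[0,7] min(18,2)*7=14 best=128 → r--
[0,6] min(18,8)*6=48 best=128 → r--
[0,5] min(18,11)*5=55 best=128 → r--
[0,4] min(18,6)*4=24 best=128 → r--
[0,3] min(18,3)*3=9 best=128 → r--
[0,2] min(18,3)*2=6 best=128 → r--

l=0, r=1, best area=128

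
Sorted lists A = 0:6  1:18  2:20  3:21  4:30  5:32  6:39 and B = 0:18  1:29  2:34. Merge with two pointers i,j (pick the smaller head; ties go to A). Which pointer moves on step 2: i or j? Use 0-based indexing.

[i=0,j=0] A[i]=6<=B[j]=18 take 6 → i++
[i=1,j=0] A[i]=18<=B[j]=18 take 18 → i++

i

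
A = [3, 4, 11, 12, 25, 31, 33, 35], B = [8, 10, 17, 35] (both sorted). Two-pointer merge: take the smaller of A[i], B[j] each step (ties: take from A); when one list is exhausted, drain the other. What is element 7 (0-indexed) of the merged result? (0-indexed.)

merged[7] = 25

[i=0,j=0] A[i]=3<=B[j]=8 take 3 → i++
[i=1,j=0] A[i]=4<=B[j]=8 take 4 → i++
[i=2,j=0] A[i]=11>B[j]=8 take 8 → j++
[i=2,j=1] A[i]=11>B[j]=10 take 10 → j++
[i=2,j=2] A[i]=11<=B[j]=17 take 11 → i++
[i=3,j=2] A[i]=12<=B[j]=17 take 12 → i++
[i=4,j=2] A[i]=25>B[j]=17 take 17 → j++
[i=4,j=3] A[i]=25<=B[j]=35 take 25 → i++
[i=5,j=3] A[i]=31<=B[j]=35 take 31 → i++
[i=6,j=3] A[i]=33<=B[j]=35 take 33 → i++
[i=7,j=3] A[i]=35<=B[j]=35 take 35 → i++
[i=8,j=3] A done, take B[j]=35 → j++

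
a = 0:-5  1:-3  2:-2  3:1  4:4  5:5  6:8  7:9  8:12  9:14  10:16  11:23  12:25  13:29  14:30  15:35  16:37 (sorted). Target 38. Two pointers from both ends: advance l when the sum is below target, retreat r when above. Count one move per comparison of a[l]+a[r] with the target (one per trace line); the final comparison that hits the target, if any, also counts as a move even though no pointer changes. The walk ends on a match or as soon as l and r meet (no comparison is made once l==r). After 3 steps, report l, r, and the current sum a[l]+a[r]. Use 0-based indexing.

l=3, r=16, sum=38

l=0 r=16: -5+37=32 <38, l++
l=1 r=16: -3+37=34 <38, l++
l=2 r=16: -2+37=35 <38, l++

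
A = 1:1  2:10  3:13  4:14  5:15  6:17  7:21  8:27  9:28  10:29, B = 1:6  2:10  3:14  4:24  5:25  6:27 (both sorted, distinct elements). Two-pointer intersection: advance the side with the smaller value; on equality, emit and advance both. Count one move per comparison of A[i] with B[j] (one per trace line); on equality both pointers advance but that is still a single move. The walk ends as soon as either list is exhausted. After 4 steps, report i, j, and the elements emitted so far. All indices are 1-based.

[i=1,j=1] 1<6 → i++
[i=2,j=1] 10>6 → j++
[i=2,j=2] 10==10 emit → i++,j++
[i=3,j=3] 13<14 → i++

i=4, j=3, emitted=[10]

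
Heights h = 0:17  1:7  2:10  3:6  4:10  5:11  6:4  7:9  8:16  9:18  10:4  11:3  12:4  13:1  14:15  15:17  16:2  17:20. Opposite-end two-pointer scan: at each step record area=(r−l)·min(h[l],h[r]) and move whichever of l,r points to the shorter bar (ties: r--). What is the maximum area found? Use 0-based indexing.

l=0 r=17: min(17,20)*17=289 best=289 *, l++
l=1 r=17: min(7,20)*16=112 best=289, l++
l=2 r=17: min(10,20)*15=150 best=289, l++
l=3 r=17: min(6,20)*14=84 best=289, l++
l=4 r=17: min(10,20)*13=130 best=289, l++
l=5 r=17: min(11,20)*12=132 best=289, l++
l=6 r=17: min(4,20)*11=44 best=289, l++
l=7 r=17: min(9,20)*10=90 best=289, l++
l=8 r=17: min(16,20)*9=144 best=289, l++
l=9 r=17: min(18,20)*8=144 best=289, l++
l=10 r=17: min(4,20)*7=28 best=289, l++
l=11 r=17: min(3,20)*6=18 best=289, l++
l=12 r=17: min(4,20)*5=20 best=289, l++
l=13 r=17: min(1,20)*4=4 best=289, l++
l=14 r=17: min(15,20)*3=45 best=289, l++
l=15 r=17: min(17,20)*2=34 best=289, l++
l=16 r=17: min(2,20)*1=2 best=289, l++

max area = 289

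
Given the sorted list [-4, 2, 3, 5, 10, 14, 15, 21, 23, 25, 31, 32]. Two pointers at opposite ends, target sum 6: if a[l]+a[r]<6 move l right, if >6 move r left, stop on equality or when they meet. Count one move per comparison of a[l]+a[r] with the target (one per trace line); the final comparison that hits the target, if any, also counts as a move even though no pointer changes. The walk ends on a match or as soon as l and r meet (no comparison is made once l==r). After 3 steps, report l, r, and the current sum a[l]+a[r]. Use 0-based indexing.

l=0 r=11: -4+32=28 >6, r--
l=0 r=10: -4+31=27 >6, r--
l=0 r=9: -4+25=21 >6, r--

l=0, r=8, sum=19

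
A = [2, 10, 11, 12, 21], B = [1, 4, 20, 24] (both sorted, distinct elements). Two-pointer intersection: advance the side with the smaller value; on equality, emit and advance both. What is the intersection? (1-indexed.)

intersection = []

i=1 j=1: 2>1, j++
i=1 j=2: 2<4, i++
i=2 j=2: 10>4, j++
i=2 j=3: 10<20, i++
i=3 j=3: 11<20, i++
i=4 j=3: 12<20, i++
i=5 j=3: 21>20, j++
i=5 j=4: 21<24, i++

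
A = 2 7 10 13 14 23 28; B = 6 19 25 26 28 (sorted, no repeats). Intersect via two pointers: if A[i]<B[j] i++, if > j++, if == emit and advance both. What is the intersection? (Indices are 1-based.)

intersection = [28]

i=1 j=1: 2<6, i++
i=2 j=1: 7>6, j++
i=2 j=2: 7<19, i++
i=3 j=2: 10<19, i++
i=4 j=2: 13<19, i++
i=5 j=2: 14<19, i++
i=6 j=2: 23>19, j++
i=6 j=3: 23<25, i++
i=7 j=3: 28>25, j++
i=7 j=4: 28>26, j++
i=7 j=5: 28==28 emit, i++,j++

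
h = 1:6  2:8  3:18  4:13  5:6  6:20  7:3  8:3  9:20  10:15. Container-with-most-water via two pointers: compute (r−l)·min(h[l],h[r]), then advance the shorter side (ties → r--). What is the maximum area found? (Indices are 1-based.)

max area = 108

l=1 r=10: min(6,15)*9=54 best=54 *, l++
l=2 r=10: min(8,15)*8=64 best=64 *, l++
l=3 r=10: min(18,15)*7=105 best=105 *, r--
l=3 r=9: min(18,20)*6=108 best=108 *, l++
l=4 r=9: min(13,20)*5=65 best=108, l++
l=5 r=9: min(6,20)*4=24 best=108, l++
l=6 r=9: min(20,20)*3=60 best=108, r--
l=6 r=8: min(20,3)*2=6 best=108, r--
l=6 r=7: min(20,3)*1=3 best=108, r--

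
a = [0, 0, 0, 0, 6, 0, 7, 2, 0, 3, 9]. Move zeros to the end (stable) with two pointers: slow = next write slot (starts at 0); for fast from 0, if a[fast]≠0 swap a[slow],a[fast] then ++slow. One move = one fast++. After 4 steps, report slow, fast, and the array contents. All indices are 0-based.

slow=0 fast=0: a[fast]=0, fast++
slow=0 fast=1: a[fast]=0, fast++
slow=0 fast=2: a[fast]=0, fast++
slow=0 fast=3: a[fast]=0, fast++

slow=0, fast=4, a=[0, 0, 0, 0, 6, 0, 7, 2, 0, 3, 9]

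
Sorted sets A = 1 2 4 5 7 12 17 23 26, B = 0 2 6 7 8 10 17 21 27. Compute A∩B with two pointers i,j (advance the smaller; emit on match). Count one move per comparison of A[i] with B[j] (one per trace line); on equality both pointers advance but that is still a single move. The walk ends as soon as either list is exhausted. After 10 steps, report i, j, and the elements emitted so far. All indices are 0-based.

[i=0,j=0] 1>0 → j++
[i=0,j=1] 1<2 → i++
[i=1,j=1] 2==2 emit → i++,j++
[i=2,j=2] 4<6 → i++
[i=3,j=2] 5<6 → i++
[i=4,j=2] 7>6 → j++
[i=4,j=3] 7==7 emit → i++,j++
[i=5,j=4] 12>8 → j++
[i=5,j=5] 12>10 → j++
[i=5,j=6] 12<17 → i++

i=6, j=6, emitted=[2, 7]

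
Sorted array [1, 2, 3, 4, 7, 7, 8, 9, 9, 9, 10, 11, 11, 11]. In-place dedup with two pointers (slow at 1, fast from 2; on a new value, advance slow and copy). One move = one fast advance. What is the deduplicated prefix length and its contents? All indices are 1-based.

(s=1,f=2) a[fast]=2≠a[slow]=1 write a[2]=2 → slow++,fast++
(s=2,f=3) a[fast]=3≠a[slow]=2 write a[3]=3 → slow++,fast++
(s=3,f=4) a[fast]=4≠a[slow]=3 write a[4]=4 → slow++,fast++
(s=4,f=5) a[fast]=7≠a[slow]=4 write a[5]=7 → slow++,fast++
(s=5,f=6) a[fast]=7=a[slow] dup → fast++
(s=5,f=7) a[fast]=8≠a[slow]=7 write a[6]=8 → slow++,fast++
(s=6,f=8) a[fast]=9≠a[slow]=8 write a[7]=9 → slow++,fast++
(s=7,f=9) a[fast]=9=a[slow] dup → fast++
(s=7,f=10) a[fast]=9=a[slow] dup → fast++
(s=7,f=11) a[fast]=10≠a[slow]=9 write a[8]=10 → slow++,fast++
(s=8,f=12) a[fast]=11≠a[slow]=10 write a[9]=11 → slow++,fast++
(s=9,f=13) a[fast]=11=a[slow] dup → fast++
(s=9,f=14) a[fast]=11=a[slow] dup → fast++

length 9; prefix = [1, 2, 3, 4, 7, 8, 9, 10, 11]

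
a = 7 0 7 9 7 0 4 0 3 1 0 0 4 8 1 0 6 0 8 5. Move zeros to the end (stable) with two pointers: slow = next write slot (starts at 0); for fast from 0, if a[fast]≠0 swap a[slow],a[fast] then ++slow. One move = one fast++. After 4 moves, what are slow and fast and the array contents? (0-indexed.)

slow=0 fast=0: a[fast]=7≠0 swap→a[0]=7, slow++,fast++
slow=1 fast=1: a[fast]=0, fast++
slow=1 fast=2: a[fast]=7≠0 swap→a[1]=7, slow++,fast++
slow=2 fast=3: a[fast]=9≠0 swap→a[2]=9, slow++,fast++

slow=3, fast=4, a=[7, 7, 9, 0, 7, 0, 4, 0, 3, 1, 0, 0, 4, 8, 1, 0, 6, 0, 8, 5]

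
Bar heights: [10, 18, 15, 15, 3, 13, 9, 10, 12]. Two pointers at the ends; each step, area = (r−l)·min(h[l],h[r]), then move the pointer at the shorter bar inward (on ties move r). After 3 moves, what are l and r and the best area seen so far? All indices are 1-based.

l=2, r=7, best area=84

[1,9] min(10,12)*8=80 best=80 * → l++
[2,9] min(18,12)*7=84 best=84 * → r--
[2,8] min(18,10)*6=60 best=84 → r--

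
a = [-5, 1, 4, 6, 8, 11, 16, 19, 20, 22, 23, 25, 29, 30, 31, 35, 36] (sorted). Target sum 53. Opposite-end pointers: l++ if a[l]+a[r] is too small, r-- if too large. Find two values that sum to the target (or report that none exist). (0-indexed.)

[0,16] -5+36=31 <53 → l++
[1,16] 1+36=37 <53 → l++
[2,16] 4+36=40 <53 → l++
[3,16] 6+36=42 <53 → l++
[4,16] 8+36=44 <53 → l++
[5,16] 11+36=47 <53 → l++
[6,16] 16+36=52 <53 → l++
[7,16] 19+36=55 >53 → r--
[7,15] 19+35=54 >53 → r--
[7,14] 19+31=50 <53 → l++
[8,14] 20+31=51 <53 → l++
[9,14] 22+31=53 → found

(22, 31)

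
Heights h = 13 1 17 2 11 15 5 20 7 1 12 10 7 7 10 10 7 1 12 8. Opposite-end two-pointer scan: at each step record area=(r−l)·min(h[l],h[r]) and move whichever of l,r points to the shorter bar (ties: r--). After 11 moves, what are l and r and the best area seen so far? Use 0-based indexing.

l=0, r=8, best area=216

[0,19] min(13,8)*19=152 best=152 * → r--
[0,18] min(13,12)*18=216 best=216 * → r--
[0,17] min(13,1)*17=17 best=216 → r--
[0,16] min(13,7)*16=112 best=216 → r--
[0,15] min(13,10)*15=150 best=216 → r--
[0,14] min(13,10)*14=140 best=216 → r--
[0,13] min(13,7)*13=91 best=216 → r--
[0,12] min(13,7)*12=84 best=216 → r--
[0,11] min(13,10)*11=110 best=216 → r--
[0,10] min(13,12)*10=120 best=216 → r--
[0,9] min(13,1)*9=9 best=216 → r--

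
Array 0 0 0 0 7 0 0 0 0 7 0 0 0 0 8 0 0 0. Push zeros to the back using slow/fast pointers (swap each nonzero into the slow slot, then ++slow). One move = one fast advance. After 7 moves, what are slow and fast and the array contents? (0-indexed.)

slow=1, fast=7, a=[7, 0, 0, 0, 0, 0, 0, 0, 0, 7, 0, 0, 0, 0, 8, 0, 0, 0]

(s=0,f=0) a[fast]=0 → fast++
(s=0,f=1) a[fast]=0 → fast++
(s=0,f=2) a[fast]=0 → fast++
(s=0,f=3) a[fast]=0 → fast++
(s=0,f=4) a[fast]=7≠0 swap→a[0]=7 → slow++,fast++
(s=1,f=5) a[fast]=0 → fast++
(s=1,f=6) a[fast]=0 → fast++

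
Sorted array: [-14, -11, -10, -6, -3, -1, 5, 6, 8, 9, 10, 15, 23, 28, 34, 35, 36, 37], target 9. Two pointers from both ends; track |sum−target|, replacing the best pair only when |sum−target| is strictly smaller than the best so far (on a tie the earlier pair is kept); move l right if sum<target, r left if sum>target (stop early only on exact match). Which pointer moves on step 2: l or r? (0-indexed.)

r

[0,17] -14+37=23 d=14 * → r--
[0,16] -14+36=22 d=13 * → r--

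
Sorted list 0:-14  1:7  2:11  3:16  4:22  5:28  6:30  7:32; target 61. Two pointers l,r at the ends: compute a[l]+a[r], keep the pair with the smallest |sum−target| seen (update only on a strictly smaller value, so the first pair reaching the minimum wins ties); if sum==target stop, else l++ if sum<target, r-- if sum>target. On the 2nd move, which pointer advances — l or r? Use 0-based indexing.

[0,7] -14+32=18 d=43 * → l++
[1,7] 7+32=39 d=22 * → l++

l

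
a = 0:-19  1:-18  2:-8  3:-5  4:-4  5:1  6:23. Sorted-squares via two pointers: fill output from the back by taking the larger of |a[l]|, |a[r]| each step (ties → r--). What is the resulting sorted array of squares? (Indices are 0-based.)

l=0 r=6: |-19|<=|23| out[6]=529, r--
l=0 r=5: |-19|>|1| out[5]=361, l++
l=1 r=5: |-18|>|1| out[4]=324, l++
l=2 r=5: |-8|>|1| out[3]=64, l++
l=3 r=5: |-5|>|1| out[2]=25, l++
l=4 r=5: |-4|>|1| out[1]=16, l++
l=5 r=5: |1|<=|1| out[0]=1, r--

[1, 16, 25, 64, 324, 361, 529]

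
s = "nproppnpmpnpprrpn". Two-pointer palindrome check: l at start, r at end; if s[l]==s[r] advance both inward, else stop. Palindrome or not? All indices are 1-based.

[1,17] 'n'=='n' → l++,r--
[2,16] 'p'=='p' → l++,r--
[3,15] 'r'=='r' → l++,r--
[4,14] 'o'!='r' → stop

not a palindrome (mismatch at 4,14)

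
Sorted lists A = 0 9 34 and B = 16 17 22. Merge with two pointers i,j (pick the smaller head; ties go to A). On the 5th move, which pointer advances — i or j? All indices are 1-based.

[i=1,j=1] A[i]=0<=B[j]=16 take 0 → i++
[i=2,j=1] A[i]=9<=B[j]=16 take 9 → i++
[i=3,j=1] A[i]=34>B[j]=16 take 16 → j++
[i=3,j=2] A[i]=34>B[j]=17 take 17 → j++
[i=3,j=3] A[i]=34>B[j]=22 take 22 → j++

j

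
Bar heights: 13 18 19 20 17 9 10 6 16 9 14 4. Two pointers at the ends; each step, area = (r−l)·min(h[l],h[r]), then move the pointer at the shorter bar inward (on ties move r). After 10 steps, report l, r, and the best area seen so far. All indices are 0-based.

l=2, r=3, best area=130

l=0 r=11: min(13,4)*11=44 best=44 *, r--
l=0 r=10: min(13,14)*10=130 best=130 *, l++
l=1 r=10: min(18,14)*9=126 best=130, r--
l=1 r=9: min(18,9)*8=72 best=130, r--
l=1 r=8: min(18,16)*7=112 best=130, r--
l=1 r=7: min(18,6)*6=36 best=130, r--
l=1 r=6: min(18,10)*5=50 best=130, r--
l=1 r=5: min(18,9)*4=36 best=130, r--
l=1 r=4: min(18,17)*3=51 best=130, r--
l=1 r=3: min(18,20)*2=36 best=130, l++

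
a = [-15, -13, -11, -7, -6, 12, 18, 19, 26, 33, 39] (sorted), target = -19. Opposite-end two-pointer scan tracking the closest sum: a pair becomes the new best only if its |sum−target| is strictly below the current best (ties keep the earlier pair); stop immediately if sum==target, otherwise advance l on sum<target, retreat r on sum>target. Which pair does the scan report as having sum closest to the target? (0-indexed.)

pair (-13, -6) with sum -19 (|Δ|=0)

[0,10] -15+39=24 d=43 * → r--
[0,9] -15+33=18 d=37 * → r--
[0,8] -15+26=11 d=30 * → r--
[0,7] -15+19=4 d=23 * → r--
[0,6] -15+18=3 d=22 * → r--
[0,5] -15+12=-3 d=16 * → r--
[0,4] -15+-6=-21 d=2 * → l++
[1,4] -13+-6=-19 d=0 * → stop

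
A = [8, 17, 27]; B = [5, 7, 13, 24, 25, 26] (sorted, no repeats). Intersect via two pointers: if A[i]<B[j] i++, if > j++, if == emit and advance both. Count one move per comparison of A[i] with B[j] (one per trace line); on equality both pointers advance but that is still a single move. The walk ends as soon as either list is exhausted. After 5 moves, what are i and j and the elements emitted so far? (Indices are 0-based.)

i=2, j=3, emitted=[]

i=0 j=0: 8>5, j++
i=0 j=1: 8>7, j++
i=0 j=2: 8<13, i++
i=1 j=2: 17>13, j++
i=1 j=3: 17<24, i++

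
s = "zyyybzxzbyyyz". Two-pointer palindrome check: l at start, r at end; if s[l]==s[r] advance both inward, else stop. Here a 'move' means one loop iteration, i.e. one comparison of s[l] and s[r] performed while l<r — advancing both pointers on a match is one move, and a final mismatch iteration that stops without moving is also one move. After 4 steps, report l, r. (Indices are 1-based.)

l=5, r=9

l=1 r=13: 'z'=='z', l++,r--
l=2 r=12: 'y'=='y', l++,r--
l=3 r=11: 'y'=='y', l++,r--
l=4 r=10: 'y'=='y', l++,r--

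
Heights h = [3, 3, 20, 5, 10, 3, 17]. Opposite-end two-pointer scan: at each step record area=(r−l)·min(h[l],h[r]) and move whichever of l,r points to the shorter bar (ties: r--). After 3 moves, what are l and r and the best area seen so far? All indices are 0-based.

l=0 r=6: min(3,17)*6=18 best=18 *, l++
l=1 r=6: min(3,17)*5=15 best=18, l++
l=2 r=6: min(20,17)*4=68 best=68 *, r--

l=2, r=5, best area=68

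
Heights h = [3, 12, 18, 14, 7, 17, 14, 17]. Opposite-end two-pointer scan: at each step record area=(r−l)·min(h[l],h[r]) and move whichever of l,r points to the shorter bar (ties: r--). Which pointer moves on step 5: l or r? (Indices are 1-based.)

[1,8] min(3,17)*7=21 best=21 * → l++
[2,8] min(12,17)*6=72 best=72 * → l++
[3,8] min(18,17)*5=85 best=85 * → r--
[3,7] min(18,14)*4=56 best=85 → r--
[3,6] min(18,17)*3=51 best=85 → r--

r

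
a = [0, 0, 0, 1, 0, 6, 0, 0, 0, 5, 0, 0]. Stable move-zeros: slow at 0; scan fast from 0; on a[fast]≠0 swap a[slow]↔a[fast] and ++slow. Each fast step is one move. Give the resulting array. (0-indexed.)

slow=0 fast=0: a[fast]=0, fast++
slow=0 fast=1: a[fast]=0, fast++
slow=0 fast=2: a[fast]=0, fast++
slow=0 fast=3: a[fast]=1≠0 swap→a[0]=1, slow++,fast++
slow=1 fast=4: a[fast]=0, fast++
slow=1 fast=5: a[fast]=6≠0 swap→a[1]=6, slow++,fast++
slow=2 fast=6: a[fast]=0, fast++
slow=2 fast=7: a[fast]=0, fast++
slow=2 fast=8: a[fast]=0, fast++
slow=2 fast=9: a[fast]=5≠0 swap→a[2]=5, slow++,fast++
slow=3 fast=10: a[fast]=0, fast++
slow=3 fast=11: a[fast]=0, fast++

[1, 6, 5, 0, 0, 0, 0, 0, 0, 0, 0, 0]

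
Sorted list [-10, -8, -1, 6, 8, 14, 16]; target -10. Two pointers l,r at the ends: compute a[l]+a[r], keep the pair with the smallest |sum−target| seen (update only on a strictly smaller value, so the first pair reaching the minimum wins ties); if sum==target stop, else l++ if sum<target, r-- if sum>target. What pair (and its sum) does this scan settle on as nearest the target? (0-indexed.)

pair (-10, -1) with sum -11 (|Δ|=1)

l=0 r=6: -10+16=6 d=16 *, r--
l=0 r=5: -10+14=4 d=14 *, r--
l=0 r=4: -10+8=-2 d=8 *, r--
l=0 r=3: -10+6=-4 d=6 *, r--
l=0 r=2: -10+-1=-11 d=1 *, l++
l=1 r=2: -8+-1=-9 d=1, r--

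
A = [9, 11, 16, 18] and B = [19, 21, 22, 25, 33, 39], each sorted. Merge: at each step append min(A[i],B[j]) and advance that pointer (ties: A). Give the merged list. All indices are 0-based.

[9, 11, 16, 18, 19, 21, 22, 25, 33, 39]

[i=0,j=0] A[i]=9<=B[j]=19 take 9 → i++
[i=1,j=0] A[i]=11<=B[j]=19 take 11 → i++
[i=2,j=0] A[i]=16<=B[j]=19 take 16 → i++
[i=3,j=0] A[i]=18<=B[j]=19 take 18 → i++
[i=4,j=0] A done, take B[j]=19 → j++
[i=4,j=1] A done, take B[j]=21 → j++
[i=4,j=2] A done, take B[j]=22 → j++
[i=4,j=3] A done, take B[j]=25 → j++
[i=4,j=4] A done, take B[j]=33 → j++
[i=4,j=5] A done, take B[j]=39 → j++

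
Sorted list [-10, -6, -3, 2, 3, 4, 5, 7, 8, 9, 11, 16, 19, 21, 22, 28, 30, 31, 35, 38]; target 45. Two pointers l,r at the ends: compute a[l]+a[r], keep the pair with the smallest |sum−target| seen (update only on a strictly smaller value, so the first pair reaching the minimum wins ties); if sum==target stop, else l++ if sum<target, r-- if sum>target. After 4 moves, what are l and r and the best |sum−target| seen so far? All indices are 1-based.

l=5, r=20, best |Δ|=5

l=1 r=20: -10+38=28 d=17 *, l++
l=2 r=20: -6+38=32 d=13 *, l++
l=3 r=20: -3+38=35 d=10 *, l++
l=4 r=20: 2+38=40 d=5 *, l++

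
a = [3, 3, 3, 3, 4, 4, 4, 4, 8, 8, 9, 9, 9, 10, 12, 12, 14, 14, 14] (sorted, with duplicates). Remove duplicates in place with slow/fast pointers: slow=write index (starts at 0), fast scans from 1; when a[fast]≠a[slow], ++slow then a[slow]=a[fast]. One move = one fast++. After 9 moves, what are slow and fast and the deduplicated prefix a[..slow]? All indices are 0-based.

slow=2, fast=10, prefix=[3, 4, 8]

(s=0,f=1) a[fast]=3=a[slow] dup → fast++
(s=0,f=2) a[fast]=3=a[slow] dup → fast++
(s=0,f=3) a[fast]=3=a[slow] dup → fast++
(s=0,f=4) a[fast]=4≠a[slow]=3 write a[1]=4 → slow++,fast++
(s=1,f=5) a[fast]=4=a[slow] dup → fast++
(s=1,f=6) a[fast]=4=a[slow] dup → fast++
(s=1,f=7) a[fast]=4=a[slow] dup → fast++
(s=1,f=8) a[fast]=8≠a[slow]=4 write a[2]=8 → slow++,fast++
(s=2,f=9) a[fast]=8=a[slow] dup → fast++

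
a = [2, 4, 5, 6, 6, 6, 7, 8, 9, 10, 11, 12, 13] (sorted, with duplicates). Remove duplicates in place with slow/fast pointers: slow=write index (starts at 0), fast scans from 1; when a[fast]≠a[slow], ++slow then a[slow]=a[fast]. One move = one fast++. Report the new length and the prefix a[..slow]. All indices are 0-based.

(s=0,f=1) a[fast]=4≠a[slow]=2 write a[1]=4 → slow++,fast++
(s=1,f=2) a[fast]=5≠a[slow]=4 write a[2]=5 → slow++,fast++
(s=2,f=3) a[fast]=6≠a[slow]=5 write a[3]=6 → slow++,fast++
(s=3,f=4) a[fast]=6=a[slow] dup → fast++
(s=3,f=5) a[fast]=6=a[slow] dup → fast++
(s=3,f=6) a[fast]=7≠a[slow]=6 write a[4]=7 → slow++,fast++
(s=4,f=7) a[fast]=8≠a[slow]=7 write a[5]=8 → slow++,fast++
(s=5,f=8) a[fast]=9≠a[slow]=8 write a[6]=9 → slow++,fast++
(s=6,f=9) a[fast]=10≠a[slow]=9 write a[7]=10 → slow++,fast++
(s=7,f=10) a[fast]=11≠a[slow]=10 write a[8]=11 → slow++,fast++
(s=8,f=11) a[fast]=12≠a[slow]=11 write a[9]=12 → slow++,fast++
(s=9,f=12) a[fast]=13≠a[slow]=12 write a[10]=13 → slow++,fast++

length 11; prefix = [2, 4, 5, 6, 7, 8, 9, 10, 11, 12, 13]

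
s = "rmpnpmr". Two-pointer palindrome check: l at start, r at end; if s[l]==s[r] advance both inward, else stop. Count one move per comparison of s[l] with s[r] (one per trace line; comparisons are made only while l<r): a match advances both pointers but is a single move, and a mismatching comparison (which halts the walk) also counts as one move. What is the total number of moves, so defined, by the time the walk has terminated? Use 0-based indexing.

l=0 r=6: 'r'=='r', l++,r--
l=1 r=5: 'm'=='m', l++,r--
l=2 r=4: 'p'=='p', l++,r--

3 moves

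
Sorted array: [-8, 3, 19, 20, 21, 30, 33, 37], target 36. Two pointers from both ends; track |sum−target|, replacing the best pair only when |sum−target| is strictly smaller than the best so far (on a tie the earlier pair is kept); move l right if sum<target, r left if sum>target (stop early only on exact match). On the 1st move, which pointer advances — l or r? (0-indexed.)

[0,7] -8+37=29 d=7 * → l++

l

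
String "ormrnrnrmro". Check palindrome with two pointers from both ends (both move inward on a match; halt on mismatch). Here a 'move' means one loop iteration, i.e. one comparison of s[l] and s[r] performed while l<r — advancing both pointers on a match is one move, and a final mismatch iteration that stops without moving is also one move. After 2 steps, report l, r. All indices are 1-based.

[1,11] 'o'=='o' → l++,r--
[2,10] 'r'=='r' → l++,r--

l=3, r=9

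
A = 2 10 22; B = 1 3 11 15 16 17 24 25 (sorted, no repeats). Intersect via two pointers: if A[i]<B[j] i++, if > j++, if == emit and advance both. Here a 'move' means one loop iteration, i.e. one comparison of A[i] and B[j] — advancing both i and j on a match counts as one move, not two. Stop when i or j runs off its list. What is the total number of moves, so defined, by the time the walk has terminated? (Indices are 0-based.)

9 moves

i=0 j=0: 2>1, j++
i=0 j=1: 2<3, i++
i=1 j=1: 10>3, j++
i=1 j=2: 10<11, i++
i=2 j=2: 22>11, j++
i=2 j=3: 22>15, j++
i=2 j=4: 22>16, j++
i=2 j=5: 22>17, j++
i=2 j=6: 22<24, i++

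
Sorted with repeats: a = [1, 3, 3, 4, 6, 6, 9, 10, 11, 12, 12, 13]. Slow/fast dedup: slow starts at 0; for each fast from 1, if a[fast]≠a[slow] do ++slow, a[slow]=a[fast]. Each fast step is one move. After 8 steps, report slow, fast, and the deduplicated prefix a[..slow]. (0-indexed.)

slow=6, fast=9, prefix=[1, 3, 4, 6, 9, 10, 11]

slow=0 fast=1: a[fast]=3≠a[slow]=1 write a[1]=3, slow++,fast++
slow=1 fast=2: a[fast]=3=a[slow] dup, fast++
slow=1 fast=3: a[fast]=4≠a[slow]=3 write a[2]=4, slow++,fast++
slow=2 fast=4: a[fast]=6≠a[slow]=4 write a[3]=6, slow++,fast++
slow=3 fast=5: a[fast]=6=a[slow] dup, fast++
slow=3 fast=6: a[fast]=9≠a[slow]=6 write a[4]=9, slow++,fast++
slow=4 fast=7: a[fast]=10≠a[slow]=9 write a[5]=10, slow++,fast++
slow=5 fast=8: a[fast]=11≠a[slow]=10 write a[6]=11, slow++,fast++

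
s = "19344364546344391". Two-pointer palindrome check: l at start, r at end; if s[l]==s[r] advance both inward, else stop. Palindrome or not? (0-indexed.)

l=0 r=16: '1'=='1', l++,r--
l=1 r=15: '9'=='9', l++,r--
l=2 r=14: '3'=='3', l++,r--
l=3 r=13: '4'=='4', l++,r--
l=4 r=12: '4'=='4', l++,r--
l=5 r=11: '3'=='3', l++,r--
l=6 r=10: '6'=='6', l++,r--
l=7 r=9: '4'=='4', l++,r--

palindrome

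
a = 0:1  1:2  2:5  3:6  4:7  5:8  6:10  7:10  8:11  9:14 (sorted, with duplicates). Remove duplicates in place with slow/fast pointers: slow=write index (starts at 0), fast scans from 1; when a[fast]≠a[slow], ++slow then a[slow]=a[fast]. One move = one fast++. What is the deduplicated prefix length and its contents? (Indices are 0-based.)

length 9; prefix = [1, 2, 5, 6, 7, 8, 10, 11, 14]

slow=0 fast=1: a[fast]=2≠a[slow]=1 write a[1]=2, slow++,fast++
slow=1 fast=2: a[fast]=5≠a[slow]=2 write a[2]=5, slow++,fast++
slow=2 fast=3: a[fast]=6≠a[slow]=5 write a[3]=6, slow++,fast++
slow=3 fast=4: a[fast]=7≠a[slow]=6 write a[4]=7, slow++,fast++
slow=4 fast=5: a[fast]=8≠a[slow]=7 write a[5]=8, slow++,fast++
slow=5 fast=6: a[fast]=10≠a[slow]=8 write a[6]=10, slow++,fast++
slow=6 fast=7: a[fast]=10=a[slow] dup, fast++
slow=6 fast=8: a[fast]=11≠a[slow]=10 write a[7]=11, slow++,fast++
slow=7 fast=9: a[fast]=14≠a[slow]=11 write a[8]=14, slow++,fast++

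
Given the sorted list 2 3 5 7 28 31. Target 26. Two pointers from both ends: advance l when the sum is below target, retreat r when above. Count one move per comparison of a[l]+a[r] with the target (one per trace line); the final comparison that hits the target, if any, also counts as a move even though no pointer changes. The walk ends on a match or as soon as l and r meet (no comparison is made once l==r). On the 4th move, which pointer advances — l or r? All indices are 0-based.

l=0 r=5: 2+31=33 >26, r--
l=0 r=4: 2+28=30 >26, r--
l=0 r=3: 2+7=9 <26, l++
l=1 r=3: 3+7=10 <26, l++

l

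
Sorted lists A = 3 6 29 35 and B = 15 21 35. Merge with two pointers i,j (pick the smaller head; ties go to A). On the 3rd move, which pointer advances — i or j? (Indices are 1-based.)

j

[i=1,j=1] A[i]=3<=B[j]=15 take 3 → i++
[i=2,j=1] A[i]=6<=B[j]=15 take 6 → i++
[i=3,j=1] A[i]=29>B[j]=15 take 15 → j++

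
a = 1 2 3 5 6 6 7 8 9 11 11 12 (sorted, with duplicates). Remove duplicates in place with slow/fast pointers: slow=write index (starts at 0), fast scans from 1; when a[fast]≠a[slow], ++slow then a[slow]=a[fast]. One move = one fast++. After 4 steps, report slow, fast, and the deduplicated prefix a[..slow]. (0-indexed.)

slow=4, fast=5, prefix=[1, 2, 3, 5, 6]

slow=0 fast=1: a[fast]=2≠a[slow]=1 write a[1]=2, slow++,fast++
slow=1 fast=2: a[fast]=3≠a[slow]=2 write a[2]=3, slow++,fast++
slow=2 fast=3: a[fast]=5≠a[slow]=3 write a[3]=5, slow++,fast++
slow=3 fast=4: a[fast]=6≠a[slow]=5 write a[4]=6, slow++,fast++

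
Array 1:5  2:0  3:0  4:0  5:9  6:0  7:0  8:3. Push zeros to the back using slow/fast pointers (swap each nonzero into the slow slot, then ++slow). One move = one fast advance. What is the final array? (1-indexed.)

(s=1,f=1) a[fast]=5≠0 swap→a[1]=5 → slow++,fast++
(s=2,f=2) a[fast]=0 → fast++
(s=2,f=3) a[fast]=0 → fast++
(s=2,f=4) a[fast]=0 → fast++
(s=2,f=5) a[fast]=9≠0 swap→a[2]=9 → slow++,fast++
(s=3,f=6) a[fast]=0 → fast++
(s=3,f=7) a[fast]=0 → fast++
(s=3,f=8) a[fast]=3≠0 swap→a[3]=3 → slow++,fast++

[5, 9, 3, 0, 0, 0, 0, 0]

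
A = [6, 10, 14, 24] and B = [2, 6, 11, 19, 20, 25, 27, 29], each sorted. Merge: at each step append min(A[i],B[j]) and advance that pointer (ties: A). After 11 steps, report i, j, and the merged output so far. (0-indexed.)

[i=0,j=0] A[i]=6>B[j]=2 take 2 → j++
[i=0,j=1] A[i]=6<=B[j]=6 take 6 → i++
[i=1,j=1] A[i]=10>B[j]=6 take 6 → j++
[i=1,j=2] A[i]=10<=B[j]=11 take 10 → i++
[i=2,j=2] A[i]=14>B[j]=11 take 11 → j++
[i=2,j=3] A[i]=14<=B[j]=19 take 14 → i++
[i=3,j=3] A[i]=24>B[j]=19 take 19 → j++
[i=3,j=4] A[i]=24>B[j]=20 take 20 → j++
[i=3,j=5] A[i]=24<=B[j]=25 take 24 → i++
[i=4,j=5] A done, take B[j]=25 → j++
[i=4,j=6] A done, take B[j]=27 → j++

i=4, j=7, merged so far=[2, 6, 6, 10, 11, 14, 19, 20, 24, 25, 27]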